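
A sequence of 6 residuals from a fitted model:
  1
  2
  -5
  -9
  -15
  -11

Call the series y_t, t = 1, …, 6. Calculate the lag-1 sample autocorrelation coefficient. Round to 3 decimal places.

Mean ȳ = (1 + 2 − 5 − 9 − 15 − 11)/6 = -6.1667
Deviations from mean: 7.1667, 8.1667, 1.1667, -2.8333, -8.8333, -4.8333
Σ(y_t−ȳ)(y_{t+1}−ȳ) = (58.5278) + (9.5278) + (-3.3056) + (25.0278) + (42.6944) = 132.4722
Denominator Σ(y_t−ȳ)² = 228.8333
r_1 = 132.4722 / 228.8333 = 0.579

0.579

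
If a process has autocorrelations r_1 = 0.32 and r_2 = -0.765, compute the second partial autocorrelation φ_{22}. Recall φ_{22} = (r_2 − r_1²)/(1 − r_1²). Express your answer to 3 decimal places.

-0.966

φ_{22} = (r_2 − r_1²) / (1 − r_1²)
r_1² = (0.32)² = 0.1024
Numerator = -0.765 − 0.1024 = -0.8674; denominator = 1 − 0.1024 = 0.8976
φ_{22} = -0.8674 / 0.8976 = -0.966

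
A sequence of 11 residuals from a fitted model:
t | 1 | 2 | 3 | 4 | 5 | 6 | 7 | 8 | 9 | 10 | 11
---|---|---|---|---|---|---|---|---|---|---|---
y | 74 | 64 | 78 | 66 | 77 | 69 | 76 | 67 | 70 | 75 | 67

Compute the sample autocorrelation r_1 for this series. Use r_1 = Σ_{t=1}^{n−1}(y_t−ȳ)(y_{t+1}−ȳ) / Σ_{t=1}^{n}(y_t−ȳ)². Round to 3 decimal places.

Mean ȳ = (74 + 64 + 78 + 66 + 77 + 69 + 76 + 67 + 70 + 75 + 67)/11 = 71.1818
Numerator Σ_{t=1}^{10}(y_t−ȳ)(y_{t+1}−ȳ) = -193.5785
Denominator Σ(y_t−ȳ)² = 245.6364
r_1 = -193.5785 / 245.6364 = -0.788

-0.788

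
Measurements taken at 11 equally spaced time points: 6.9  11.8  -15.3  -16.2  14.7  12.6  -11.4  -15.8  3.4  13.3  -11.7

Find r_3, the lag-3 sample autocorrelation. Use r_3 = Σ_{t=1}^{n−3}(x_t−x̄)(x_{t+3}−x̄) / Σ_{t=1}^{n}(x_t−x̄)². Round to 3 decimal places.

Mean x̄ = (6.9 + 11.8 − 15.3 − 16.2 + 14.7 + 12.6 − 11.4 − 15.8 + 3.4 + 13.3 − 11.7)/11 = -0.7000
Numerator Σ_{t=1}^{8}(x_t−x̄)(x_{t+3}−x̄) = -115.3400
Denominator Σ(x_t−x̄)² = 1757.7800
r_3 = -115.3400 / 1757.7800 = -0.066

-0.066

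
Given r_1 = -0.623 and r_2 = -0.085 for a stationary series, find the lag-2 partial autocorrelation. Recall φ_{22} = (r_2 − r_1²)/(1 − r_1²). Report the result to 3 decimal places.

-0.773

φ_{22} = (r_2 − r_1²) / (1 − r_1²)
r_1² = (-0.623)² = 0.388129
Numerator = -0.085 − 0.3881 = -0.4731; denominator = 1 − 0.3881 = 0.6119
φ_{22} = -0.4731 / 0.6119 = -0.773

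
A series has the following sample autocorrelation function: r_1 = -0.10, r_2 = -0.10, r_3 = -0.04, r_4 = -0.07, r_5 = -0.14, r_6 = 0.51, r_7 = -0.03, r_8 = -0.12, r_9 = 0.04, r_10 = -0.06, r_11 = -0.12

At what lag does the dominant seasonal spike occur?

The largest autocorrelation is r_6 = 0.51; the remaining lags stay at or below 0.04.
The dominant spike at lag 6 indicates a seasonal period of 6.

6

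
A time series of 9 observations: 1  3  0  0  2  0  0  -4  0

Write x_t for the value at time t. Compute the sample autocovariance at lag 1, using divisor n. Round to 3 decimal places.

Mean x̄ = (1 + 3 + 0 + 0 + 2 + 0 + 0 − 4 + 0)/9 = 0.2222
Σ_{t=1}^{8}(x_t−x̄)(x_{t+1}−x̄) = 2.7284
γ_1 = 2.7284 / 9 = 0.303

0.303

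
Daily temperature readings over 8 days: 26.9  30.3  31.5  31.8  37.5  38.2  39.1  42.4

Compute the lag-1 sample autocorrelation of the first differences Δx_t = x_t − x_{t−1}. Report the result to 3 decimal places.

-0.454

First differences Δx: 3.4, 1.2, 0.3, 5.7, 0.7, 0.9, 3.3
Mean of differences = 2.2143
Numerator Σ(Δx_t−Δx̄)(Δx_{t+1}−Δx̄) = -10.6488
Denominator Σ(Δx_t−Δx̄)² = 23.4486
r_1(Δx) = -10.6488 / 23.4486 = -0.454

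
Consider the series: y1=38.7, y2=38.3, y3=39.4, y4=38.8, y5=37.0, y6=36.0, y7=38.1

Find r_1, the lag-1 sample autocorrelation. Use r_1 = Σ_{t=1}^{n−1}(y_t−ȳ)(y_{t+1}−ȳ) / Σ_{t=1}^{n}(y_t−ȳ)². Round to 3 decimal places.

Mean ȳ = (38.7 + 38.3 + 39.4 + 38.8 + 37.0 + 36.0 + 38.1)/7 = 38.0429
Σ(y_t−ȳ)(y_{t+1}−ȳ) = (0.1690) + (0.3490) + (1.0276) + (-0.7896) + (2.1304) + (-0.1167) = 2.7696
Denominator Σ(y_t−ȳ)² = 8.1771
r_1 = 2.7696 / 8.1771 = 0.339

0.339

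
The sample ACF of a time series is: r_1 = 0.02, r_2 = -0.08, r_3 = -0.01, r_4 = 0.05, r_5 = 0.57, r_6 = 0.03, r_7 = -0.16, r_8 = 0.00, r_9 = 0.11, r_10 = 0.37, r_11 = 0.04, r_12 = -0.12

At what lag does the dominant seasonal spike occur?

5

The largest autocorrelation is r_5 = 0.57, with a weaker echo at lag 10 (0.37); the remaining lags stay at or below 0.11.
The dominant spike at lag 5 indicates a seasonal period of 5.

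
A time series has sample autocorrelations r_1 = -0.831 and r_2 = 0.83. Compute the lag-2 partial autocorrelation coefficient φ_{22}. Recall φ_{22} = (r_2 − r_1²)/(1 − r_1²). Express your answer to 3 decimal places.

0.451

φ_{22} = (r_2 − r_1²) / (1 − r_1²)
r_1² = (-0.831)² = 0.690561
Numerator = 0.83 − 0.6906 = 0.1394; denominator = 1 − 0.6906 = 0.3094
φ_{22} = 0.1394 / 0.3094 = 0.451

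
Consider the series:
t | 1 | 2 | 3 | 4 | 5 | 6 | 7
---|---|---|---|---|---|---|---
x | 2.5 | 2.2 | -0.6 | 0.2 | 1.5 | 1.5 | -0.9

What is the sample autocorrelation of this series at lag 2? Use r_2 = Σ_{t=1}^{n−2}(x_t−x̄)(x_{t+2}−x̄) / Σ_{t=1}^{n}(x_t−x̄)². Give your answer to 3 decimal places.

-0.519

Mean x̄ = (2.5 + 2.2 − 0.6 + 0.2 + 1.5 + 1.5 − 0.9)/7 = 0.9143
Deviations from mean: 1.5857, 1.2857, -1.5143, -0.7143, 0.5857, 0.5857, -1.8143
Σ(x_t−x̄)(x_{t+2}−x̄) = (-2.4012) + (-0.9184) + (-0.8869) + (-0.4184) + (-1.0627) = -5.6876
Denominator Σ(x_t−x̄)² = 10.9486
r_2 = -5.6876 / 10.9486 = -0.519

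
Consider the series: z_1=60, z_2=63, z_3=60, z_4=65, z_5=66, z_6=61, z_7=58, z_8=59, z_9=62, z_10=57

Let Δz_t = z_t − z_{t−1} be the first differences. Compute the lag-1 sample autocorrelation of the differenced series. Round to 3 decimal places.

First differences Δz: 3, -3, 5, 1, -5, -3, 1, 3, -5
Mean of differences = -0.3333
Numerator Σ(Δz_t−Δz̄)(Δz_{t+1}−Δz̄) = -24.4444
Denominator Σ(Δz_t−Δz̄)² = 112.0000
r_1(Δz) = -24.4444 / 112.0000 = -0.218

-0.218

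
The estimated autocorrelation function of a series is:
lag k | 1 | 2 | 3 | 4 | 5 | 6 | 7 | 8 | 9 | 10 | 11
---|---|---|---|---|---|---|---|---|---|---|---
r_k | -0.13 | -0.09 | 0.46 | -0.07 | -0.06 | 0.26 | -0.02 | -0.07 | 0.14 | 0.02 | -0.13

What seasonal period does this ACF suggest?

3

The largest autocorrelation is r_3 = 0.46, with a weaker echo at lag 6 (0.26); the remaining lags stay at or below 0.14.
The dominant spike at lag 3 indicates a seasonal period of 3.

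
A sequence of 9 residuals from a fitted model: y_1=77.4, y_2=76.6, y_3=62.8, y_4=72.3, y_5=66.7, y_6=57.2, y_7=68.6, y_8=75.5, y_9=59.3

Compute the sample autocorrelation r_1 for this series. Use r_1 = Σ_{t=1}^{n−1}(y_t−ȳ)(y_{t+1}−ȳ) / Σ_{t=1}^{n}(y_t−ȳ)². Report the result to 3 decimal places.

Mean ȳ = (77.4 + 76.6 + 62.8 + 72.3 + 66.7 + 57.2 + 68.6 + 75.5 + 59.3)/9 = 68.4889
Numerator Σ_{t=1}^{8}(y_t−ȳ)(y_{t+1}−ȳ) = -47.0679
Denominator Σ(y_t−ȳ)² = 456.3289
r_1 = -47.0679 / 456.3289 = -0.103

-0.103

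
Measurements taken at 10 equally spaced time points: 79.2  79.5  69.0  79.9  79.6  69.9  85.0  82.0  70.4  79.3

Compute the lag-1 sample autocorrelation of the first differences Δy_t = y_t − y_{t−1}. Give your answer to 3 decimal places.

First differences Δy: 0.3, -10.5, 10.9, -0.3, -9.7, 15.1, -3.0, -11.6, 8.9
Mean of differences = 0.0111
Numerator Σ(Δy_t−Δȳ)(Δy_{t+1}−Δȳ) = -378.0690
Denominator Σ(Δy_t−Δȳ)² = 774.1089
r_1(Δy) = -378.0690 / 774.1089 = -0.488

-0.488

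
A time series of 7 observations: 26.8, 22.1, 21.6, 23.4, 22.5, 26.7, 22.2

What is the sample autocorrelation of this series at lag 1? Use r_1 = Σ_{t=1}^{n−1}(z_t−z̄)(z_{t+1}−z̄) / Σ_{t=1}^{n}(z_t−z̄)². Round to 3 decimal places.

-0.304

Mean z̄ = (26.8 + 22.1 + 21.6 + 23.4 + 22.5 + 26.7 + 22.2)/7 = 23.6143
Numerator Σ_{t=1}^{6}(z_t−z̄)(z_{t+1}−z̄) = -8.9059
Denominator Σ(z_t−z̄)² = 29.3086
r_1 = -8.9059 / 29.3086 = -0.304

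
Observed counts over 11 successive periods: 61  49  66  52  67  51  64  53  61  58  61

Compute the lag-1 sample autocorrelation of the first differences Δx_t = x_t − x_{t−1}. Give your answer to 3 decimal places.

-0.920

First differences Δx: -12, 17, -14, 15, -16, 13, -11, 8, -3, 3
Mean of differences = 0.0000
Numerator Σ(Δx_t−Δx̄)(Δx_{t+1}−Δx̄) = -1364.0000
Denominator Σ(Δx_t−Δx̄)² = 1482.0000
r_1(Δx) = -1364.0000 / 1482.0000 = -0.920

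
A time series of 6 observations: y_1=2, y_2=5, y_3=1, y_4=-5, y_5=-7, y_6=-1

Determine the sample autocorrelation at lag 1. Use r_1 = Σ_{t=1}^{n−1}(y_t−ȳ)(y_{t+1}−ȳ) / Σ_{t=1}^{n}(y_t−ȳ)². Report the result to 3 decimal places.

0.459

Mean ȳ = (2 + 5 + 1 − 5 − 7 − 1)/6 = -0.8333
Deviations from mean: 2.8333, 5.8333, 1.8333, -4.1667, -6.1667, -0.1667
Numerator Σ_{t=1}^{5}(y_t−ȳ)(y_{t+1}−ȳ) = 46.3056
Denominator Σ(y_t−ȳ)² = 100.8333
r_1 = 46.3056 / 100.8333 = 0.459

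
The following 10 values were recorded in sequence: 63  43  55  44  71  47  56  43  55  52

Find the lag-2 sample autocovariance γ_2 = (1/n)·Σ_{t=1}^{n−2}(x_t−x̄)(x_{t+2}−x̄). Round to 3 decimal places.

Mean x̄ = (63 + 43 + 55 + 44 + 71 + 47 + 56 + 43 + 55 + 52)/10 = 52.9000
Σ_{t=1}^{8}(x_t−x̄)(x_{t+2}−x̄) = 329.7800
γ_2 = 329.7800 / 10 = 32.978

32.978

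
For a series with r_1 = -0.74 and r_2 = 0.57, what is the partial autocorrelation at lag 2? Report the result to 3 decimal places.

0.050

φ_{22} = (r_2 − r_1²) / (1 − r_1²)
r_1² = (-0.74)² = 0.5476
Numerator = 0.57 − 0.5476 = 0.0224; denominator = 1 − 0.5476 = 0.4524
φ_{22} = 0.0224 / 0.4524 = 0.050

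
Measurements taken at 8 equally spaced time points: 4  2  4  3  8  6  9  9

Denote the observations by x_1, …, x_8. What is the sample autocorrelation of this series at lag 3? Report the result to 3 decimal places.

-0.108

Mean x̄ = (4 + 2 + 4 + 3 + 8 + 6 + 9 + 9)/8 = 5.6250
Deviations from mean: -1.6250, -3.6250, -1.6250, -2.6250, 2.3750, 0.3750, 3.3750, 3.3750
Σ(x_t−x̄)(x_{t+3}−x̄) = (4.2656) + (-8.6094) + (-0.6094) + (-8.8594) + (8.0156) = -5.7969
Denominator Σ(x_t−x̄)² = 53.8750
r_3 = -5.7969 / 53.8750 = -0.108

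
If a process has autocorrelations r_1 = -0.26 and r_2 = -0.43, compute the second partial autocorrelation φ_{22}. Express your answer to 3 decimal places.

φ_{22} = (r_2 − r_1²) / (1 − r_1²)
r_1² = (-0.26)² = 0.0676
Numerator = -0.43 − 0.0676 = -0.4976; denominator = 1 − 0.0676 = 0.9324
φ_{22} = -0.4976 / 0.9324 = -0.534

-0.534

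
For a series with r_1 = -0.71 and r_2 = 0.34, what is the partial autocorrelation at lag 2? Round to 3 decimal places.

-0.331

φ_{22} = (r_2 − r_1²) / (1 − r_1²)
r_1² = (-0.71)² = 0.5041
Numerator = 0.34 − 0.5041 = -0.1641; denominator = 1 − 0.5041 = 0.4959
φ_{22} = -0.1641 / 0.4959 = -0.331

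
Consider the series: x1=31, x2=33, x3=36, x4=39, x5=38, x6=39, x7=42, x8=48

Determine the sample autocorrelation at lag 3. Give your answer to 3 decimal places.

-0.028

Mean x̄ = (31 + 33 + 36 + 39 + 38 + 39 + 42 + 48)/8 = 38.2500
Deviations from mean: -7.2500, -5.2500, -2.2500, 0.7500, -0.2500, 0.7500, 3.7500, 9.7500
Numerator Σ_{t=1}^{5}(x_t−x̄)(x_{t+3}−x̄) = -5.4375
Denominator Σ(x_t−x̄)² = 195.5000
r_3 = -5.4375 / 195.5000 = -0.028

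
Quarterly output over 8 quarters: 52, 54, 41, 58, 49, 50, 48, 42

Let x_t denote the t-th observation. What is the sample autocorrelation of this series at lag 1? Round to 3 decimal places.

-0.403

Mean x̄ = (52 + 54 + 41 + 58 + 49 + 50 + 48 + 42)/8 = 49.2500
Numerator Σ_{t=1}^{7}(x_t−x̄)(x_{t+1}−x̄) = -92.5625
Denominator Σ(x_t−x̄)² = 229.5000
r_1 = -92.5625 / 229.5000 = -0.403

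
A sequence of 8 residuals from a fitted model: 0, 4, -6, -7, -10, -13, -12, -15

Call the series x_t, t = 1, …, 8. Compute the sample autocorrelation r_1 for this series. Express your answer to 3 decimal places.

0.576

Mean x̄ = (0 + 4 − 6 − 7 − 10 − 13 − 12 − 15)/8 = -7.3750
Deviations from mean: 7.3750, 11.3750, 1.3750, 0.3750, -2.6250, -5.6250, -4.6250, -7.6250
Σ(x_t−x̄)(x_{t+1}−x̄) = (83.8906) + (15.6406) + (0.5156) + (-0.9844) + (14.7656) + (26.0156) + (35.2656) = 175.1094
Denominator Σ(x_t−x̄)² = 303.8750
r_1 = 175.1094 / 303.8750 = 0.576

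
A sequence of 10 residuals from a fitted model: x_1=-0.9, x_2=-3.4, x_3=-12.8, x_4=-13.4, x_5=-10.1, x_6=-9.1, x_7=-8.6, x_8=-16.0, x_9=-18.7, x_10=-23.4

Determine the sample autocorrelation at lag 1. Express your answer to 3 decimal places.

Mean x̄ = (-0.9 − 3.4 − 12.8 − 13.4 − 10.1 − 9.1 − 8.6 − 16.0 − 18.7 − 23.4)/10 = -11.6400
Numerator Σ_{t=1}^{9}(x_t−x̄)(x_{t+1}−x̄) = 190.4564
Denominator Σ(x_t−x̄)² = 412.9040
r_1 = 190.4564 / 412.9040 = 0.461

0.461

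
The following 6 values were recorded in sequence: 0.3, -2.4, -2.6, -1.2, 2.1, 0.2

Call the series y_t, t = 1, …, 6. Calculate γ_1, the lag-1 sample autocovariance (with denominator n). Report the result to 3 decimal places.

Mean ȳ = (0.3 − 2.4 − 2.6 − 1.2 + 2.1 + 0.2)/6 = -0.6000
Σ_{t=1}^{5}(y_t−ȳ)(y_{t+1}−ȳ) = 3.7200
γ_1 = 3.7200 / 6 = 0.620

0.620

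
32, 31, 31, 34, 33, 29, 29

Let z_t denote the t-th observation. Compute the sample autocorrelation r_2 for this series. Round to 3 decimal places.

-0.541

Mean z̄ = (32 + 31 + 31 + 34 + 33 + 29 + 29)/7 = 31.2857
Deviations from mean: 0.7143, -0.2857, -0.2857, 2.7143, 1.7143, -2.2857, -2.2857
Numerator Σ_{t=1}^{5}(z_t−z̄)(z_{t+2}−z̄) = -11.5918
Denominator Σ(z_t−z̄)² = 21.4286
r_2 = -11.5918 / 21.4286 = -0.541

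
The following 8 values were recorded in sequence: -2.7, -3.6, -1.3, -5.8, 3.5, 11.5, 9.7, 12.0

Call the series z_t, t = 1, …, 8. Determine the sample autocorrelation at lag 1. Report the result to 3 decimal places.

Mean z̄ = (-2.7 − 3.6 − 1.3 − 5.8 + 3.5 + 11.5 + 9.7 + 12.0)/8 = 2.9125
Numerator Σ_{t=1}^{7}(z_t−z̄)(z_{t+1}−z̄) = 220.5823
Denominator Σ(z_t−z̄)² = 370.3088
r_1 = 220.5823 / 370.3088 = 0.596

0.596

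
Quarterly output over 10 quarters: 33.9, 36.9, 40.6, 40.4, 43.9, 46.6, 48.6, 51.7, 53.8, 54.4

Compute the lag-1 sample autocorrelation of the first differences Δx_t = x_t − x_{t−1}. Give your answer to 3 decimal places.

First differences Δx: 3.0, 3.7, -0.2, 3.5, 2.7, 2.0, 3.1, 2.1, 0.6
Mean of differences = 2.2778
Numerator Σ(Δx_t−Δx̄)(Δx_{t+1}−Δx̄) = -5.2027
Denominator Σ(Δx_t−Δx̄)² = 13.9556
r_1(Δx) = -5.2027 / 13.9556 = -0.373

-0.373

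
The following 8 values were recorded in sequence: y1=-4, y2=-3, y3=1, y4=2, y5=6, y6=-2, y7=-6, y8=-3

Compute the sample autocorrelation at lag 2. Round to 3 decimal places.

-0.311

Mean ȳ = (-4 − 3 + 1 + 2 + 6 − 2 − 6 − 3)/8 = -1.1250
Numerator Σ_{t=1}^{6}(y_t−ȳ)(y_{t+2}−ȳ) = -32.6563
Denominator Σ(y_t−ȳ)² = 104.8750
r_2 = -32.6563 / 104.8750 = -0.311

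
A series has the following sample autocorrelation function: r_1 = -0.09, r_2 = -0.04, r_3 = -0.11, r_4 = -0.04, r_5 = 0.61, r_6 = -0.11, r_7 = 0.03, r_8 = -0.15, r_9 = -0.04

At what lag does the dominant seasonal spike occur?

The largest autocorrelation is r_5 = 0.61; the remaining lags stay at or below 0.03.
The dominant spike at lag 5 indicates a seasonal period of 5.

5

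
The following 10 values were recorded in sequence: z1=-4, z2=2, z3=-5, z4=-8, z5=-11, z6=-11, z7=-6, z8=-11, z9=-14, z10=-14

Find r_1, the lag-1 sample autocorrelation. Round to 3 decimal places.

0.531

Mean z̄ = (-4 + 2 − 5 − 8 − 11 − 11 − 6 − 11 − 14 − 14)/10 = -8.2000
Numerator Σ_{t=1}^{9}(z_t−z̄)(z_{t+1}−z̄) = 120.9600
Denominator Σ(z_t−z̄)² = 227.6000
r_1 = 120.9600 / 227.6000 = 0.531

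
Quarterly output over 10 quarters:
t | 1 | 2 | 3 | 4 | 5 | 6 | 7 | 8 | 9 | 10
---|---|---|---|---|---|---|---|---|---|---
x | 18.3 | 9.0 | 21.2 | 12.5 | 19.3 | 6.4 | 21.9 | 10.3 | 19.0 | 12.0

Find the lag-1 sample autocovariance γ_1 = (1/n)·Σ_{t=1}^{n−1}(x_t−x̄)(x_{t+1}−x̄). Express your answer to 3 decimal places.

-24.280

Mean x̄ = (18.3 + 9.0 + 21.2 + 12.5 + 19.3 + 6.4 + 21.9 + 10.3 + 19.0 + 12.0)/10 = 14.9900
Σ_{t=1}^{9}(x_t−x̄)(x_{t+1}−x̄) = -242.8041
γ_1 = -242.8041 / 10 = -24.280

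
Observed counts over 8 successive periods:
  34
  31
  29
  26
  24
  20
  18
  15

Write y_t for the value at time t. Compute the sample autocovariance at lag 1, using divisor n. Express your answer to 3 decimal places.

Mean ȳ = (34 + 31 + 29 + 26 + 24 + 20 + 18 + 15)/8 = 24.6250
Σ_{t=1}^{7}(y_t−ȳ)(y_{t+1}−ȳ) = 190.1094
γ_1 = 190.1094 / 8 = 23.764

23.764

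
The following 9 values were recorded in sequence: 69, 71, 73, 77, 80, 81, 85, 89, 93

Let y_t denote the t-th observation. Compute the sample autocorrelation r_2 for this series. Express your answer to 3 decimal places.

Mean ȳ = (69 + 71 + 73 + 77 + 80 + 81 + 85 + 89 + 93)/9 = 79.7778
Numerator Σ_{t=1}^{7}(y_t−ȳ)(y_{t+2}−ȳ) = 174.0123
Denominator Σ(y_t−ȳ)² = 535.5556
r_2 = 174.0123 / 535.5556 = 0.325

0.325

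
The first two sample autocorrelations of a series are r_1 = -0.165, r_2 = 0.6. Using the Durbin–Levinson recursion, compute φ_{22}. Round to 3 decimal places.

φ_{22} = (r_2 − r_1²) / (1 − r_1²)
r_1² = (-0.165)² = 0.027225
Numerator = 0.6 − 0.0272 = 0.5728; denominator = 1 − 0.0272 = 0.9728
φ_{22} = 0.5728 / 0.9728 = 0.589

0.589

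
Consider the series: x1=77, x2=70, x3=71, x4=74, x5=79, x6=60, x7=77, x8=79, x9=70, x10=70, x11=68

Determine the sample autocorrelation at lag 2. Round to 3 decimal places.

-0.329

Mean x̄ = (77 + 70 + 71 + 74 + 79 + 60 + 77 + 79 + 70 + 70 + 68)/11 = 72.2727
Numerator Σ_{t=1}^{9}(x_t−x̄)(x_{t+2}−x̄) = -106.7851
Denominator Σ(x_t−x̄)² = 324.1818
r_2 = -106.7851 / 324.1818 = -0.329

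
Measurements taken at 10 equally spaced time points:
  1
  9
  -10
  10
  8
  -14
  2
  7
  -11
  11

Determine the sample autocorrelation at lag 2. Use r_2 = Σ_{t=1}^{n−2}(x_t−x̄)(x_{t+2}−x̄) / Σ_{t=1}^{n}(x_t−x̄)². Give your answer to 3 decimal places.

-0.213

Mean x̄ = (1 + 9 − 10 + 10 + 8 − 14 + 2 + 7 − 11 + 11)/10 = 1.3000
Numerator Σ_{t=1}^{8}(x_t−x̄)(x_{t+2}−x̄) = -174.2800
Denominator Σ(x_t−x̄)² = 820.1000
r_2 = -174.2800 / 820.1000 = -0.213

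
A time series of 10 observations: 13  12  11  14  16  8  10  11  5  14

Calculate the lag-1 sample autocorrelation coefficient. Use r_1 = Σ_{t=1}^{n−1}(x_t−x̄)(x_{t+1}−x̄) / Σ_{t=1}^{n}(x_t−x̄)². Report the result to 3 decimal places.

-0.138

Mean x̄ = (13 + 12 + 11 + 14 + 16 + 8 + 10 + 11 + 5 + 14)/10 = 11.4000
Numerator Σ_{t=1}^{9}(x_t−x̄)(x_{t+1}−x̄) = -12.7600
Denominator Σ(x_t−x̄)² = 92.4000
r_1 = -12.7600 / 92.4000 = -0.138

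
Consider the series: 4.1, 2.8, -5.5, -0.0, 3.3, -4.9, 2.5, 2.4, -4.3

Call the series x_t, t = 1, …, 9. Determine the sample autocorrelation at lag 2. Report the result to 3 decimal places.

Mean x̄ = (4.1 + 2.8 − 5.5 − 0.0 + 3.3 − 4.9 + 2.5 + 2.4 − 4.3)/9 = 0.0444
Numerator Σ_{t=1}^{7}(x_t−x̄)(x_{t+2}−x̄) = -54.7595
Denominator Σ(x_t−x̄)² = 120.2822
r_2 = -54.7595 / 120.2822 = -0.455

-0.455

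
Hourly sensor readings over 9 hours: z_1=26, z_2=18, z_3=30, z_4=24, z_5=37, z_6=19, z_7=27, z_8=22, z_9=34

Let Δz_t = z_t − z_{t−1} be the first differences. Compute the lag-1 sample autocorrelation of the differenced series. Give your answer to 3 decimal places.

-0.758

First differences Δz: -8, 12, -6, 13, -18, 8, -5, 12
Mean of differences = 1.0000
Numerator Σ(Δz_t−Δz̄)(Δz_{t+1}−Δz̄) = -729.0000
Denominator Σ(Δz_t−Δz̄)² = 962.0000
r_1(Δz) = -729.0000 / 962.0000 = -0.758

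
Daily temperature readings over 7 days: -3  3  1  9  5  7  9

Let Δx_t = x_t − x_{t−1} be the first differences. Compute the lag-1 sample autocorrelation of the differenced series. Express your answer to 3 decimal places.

-0.731

First differences Δx: 6, -2, 8, -4, 2, 2
Mean of differences = 2.0000
Numerator Σ(Δx_t−Δx̄)(Δx_{t+1}−Δx̄) = -76.0000
Denominator Σ(Δx_t−Δx̄)² = 104.0000
r_1(Δx) = -76.0000 / 104.0000 = -0.731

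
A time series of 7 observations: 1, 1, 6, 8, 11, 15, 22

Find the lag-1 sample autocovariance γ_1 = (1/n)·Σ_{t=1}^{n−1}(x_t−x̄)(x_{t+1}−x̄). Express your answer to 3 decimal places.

Mean x̄ = (1 + 1 + 6 + 8 + 11 + 15 + 22)/7 = 9.1429
Σ_{t=1}^{6}(x_t−x̄)(x_{t+1}−x̄) = 179.5510
γ_1 = 179.5510 / 7 = 25.650

25.650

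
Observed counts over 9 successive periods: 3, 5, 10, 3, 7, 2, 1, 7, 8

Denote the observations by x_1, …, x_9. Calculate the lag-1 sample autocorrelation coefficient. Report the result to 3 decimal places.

-0.134

Mean x̄ = (3 + 5 + 10 + 3 + 7 + 2 + 1 + 7 + 8)/9 = 5.1111
Numerator Σ_{t=1}^{8}(x_t−x̄)(x_{t+1}−x̄) = -10.0123
Denominator Σ(x_t−x̄)² = 74.8889
r_1 = -10.0123 / 74.8889 = -0.134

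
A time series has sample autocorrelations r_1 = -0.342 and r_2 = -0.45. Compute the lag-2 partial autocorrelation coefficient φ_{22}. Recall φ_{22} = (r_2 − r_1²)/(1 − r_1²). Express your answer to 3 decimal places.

φ_{22} = (r_2 − r_1²) / (1 − r_1²)
r_1² = (-0.342)² = 0.116964
Numerator = -0.45 − 0.1170 = -0.5670; denominator = 1 − 0.1170 = 0.8830
φ_{22} = -0.5670 / 0.8830 = -0.642

-0.642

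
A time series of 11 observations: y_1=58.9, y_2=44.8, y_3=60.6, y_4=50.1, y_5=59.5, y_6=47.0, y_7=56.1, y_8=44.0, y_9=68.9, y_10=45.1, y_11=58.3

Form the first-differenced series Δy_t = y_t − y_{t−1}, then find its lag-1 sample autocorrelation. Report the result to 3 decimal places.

-0.851

First differences Δy: -14.1, 15.8, -10.5, 9.4, -12.5, 9.1, -12.1, 24.9, -23.8, 13.2
Mean of differences = -0.0600
Numerator Σ(Δy_t−Δȳ)(Δy_{t+1}−Δȳ) = -2036.7956
Denominator Σ(Δy_t−Δȳ)² = 2393.1840
r_1(Δy) = -2036.7956 / 2393.1840 = -0.851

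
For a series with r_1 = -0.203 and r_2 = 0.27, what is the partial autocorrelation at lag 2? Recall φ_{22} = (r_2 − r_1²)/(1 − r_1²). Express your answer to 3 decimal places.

φ_{22} = (r_2 − r_1²) / (1 − r_1²)
r_1² = (-0.203)² = 0.041209
Numerator = 0.27 − 0.0412 = 0.2288; denominator = 1 − 0.0412 = 0.9588
φ_{22} = 0.2288 / 0.9588 = 0.239

0.239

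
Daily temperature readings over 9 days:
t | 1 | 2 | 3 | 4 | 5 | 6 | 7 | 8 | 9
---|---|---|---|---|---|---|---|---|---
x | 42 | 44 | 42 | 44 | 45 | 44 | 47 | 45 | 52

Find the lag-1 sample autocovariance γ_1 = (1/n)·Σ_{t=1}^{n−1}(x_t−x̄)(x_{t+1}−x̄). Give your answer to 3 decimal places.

Mean x̄ = (42 + 44 + 42 + 44 + 45 + 44 + 47 + 45 + 52)/9 = 45.0000
Σ_{t=1}^{8}(x_t−x̄)(x_{t+1}−x̄) = 7.0000
γ_1 = 7.0000 / 9 = 0.778

0.778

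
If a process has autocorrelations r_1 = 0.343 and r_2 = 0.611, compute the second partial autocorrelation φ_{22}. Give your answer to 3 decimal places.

φ_{22} = (r_2 − r_1²) / (1 − r_1²)
r_1² = (0.343)² = 0.117649
Numerator = 0.611 − 0.1176 = 0.4934; denominator = 1 − 0.1176 = 0.8824
φ_{22} = 0.4934 / 0.8824 = 0.559

0.559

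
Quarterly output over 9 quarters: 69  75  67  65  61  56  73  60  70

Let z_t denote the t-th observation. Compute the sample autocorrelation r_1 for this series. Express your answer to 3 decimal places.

Mean z̄ = (69 + 75 + 67 + 65 + 61 + 56 + 73 + 60 + 70)/9 = 66.2222
Numerator Σ_{t=1}^{8}(z_t−z̄)(z_{t+1}−z̄) = -44.9383
Denominator Σ(z_t−z̄)² = 317.5556
r_1 = -44.9383 / 317.5556 = -0.142

-0.142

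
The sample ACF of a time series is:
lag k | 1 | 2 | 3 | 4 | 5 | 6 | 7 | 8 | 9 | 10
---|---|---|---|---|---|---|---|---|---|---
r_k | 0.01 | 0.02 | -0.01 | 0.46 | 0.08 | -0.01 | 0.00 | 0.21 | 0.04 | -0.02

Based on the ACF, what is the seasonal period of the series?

4

The largest autocorrelation is r_4 = 0.46, with a weaker echo at lag 8 (0.21); the remaining lags stay at or below 0.08.
The dominant spike at lag 4 indicates a seasonal period of 4.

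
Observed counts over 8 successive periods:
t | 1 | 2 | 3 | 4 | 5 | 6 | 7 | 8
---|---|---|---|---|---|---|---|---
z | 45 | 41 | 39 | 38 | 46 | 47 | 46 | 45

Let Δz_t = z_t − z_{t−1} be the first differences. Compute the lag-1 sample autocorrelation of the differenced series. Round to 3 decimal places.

0.114

First differences Δz: -4, -2, -1, 8, 1, -1, -1
Mean of differences = 0.0000
Numerator Σ(Δz_t−Δz̄)(Δz_{t+1}−Δz̄) = 10.0000
Denominator Σ(Δz_t−Δz̄)² = 88.0000
r_1(Δz) = 10.0000 / 88.0000 = 0.114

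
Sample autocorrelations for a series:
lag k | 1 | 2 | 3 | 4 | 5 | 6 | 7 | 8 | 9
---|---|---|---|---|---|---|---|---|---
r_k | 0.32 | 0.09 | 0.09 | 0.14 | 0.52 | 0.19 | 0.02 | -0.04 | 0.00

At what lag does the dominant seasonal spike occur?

5

The largest autocorrelation is r_5 = 0.52; the remaining lags stay at or below 0.32. The elevated value at lag 1 (0.32), dropping to 0.09 at lag 2, reflects decaying short-term dependence rather than seasonality.
The dominant spike at lag 5 indicates a seasonal period of 5.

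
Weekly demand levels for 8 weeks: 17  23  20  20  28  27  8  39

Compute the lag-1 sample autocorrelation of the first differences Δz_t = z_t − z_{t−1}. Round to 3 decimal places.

-0.410

First differences Δz: 6, -3, 0, 8, -1, -19, 31
Mean of differences = 3.1429
Numerator Σ(Δz_t−Δz̄)(Δz_{t+1}−Δz̄) = -558.7347
Denominator Σ(Δz_t−Δz̄)² = 1362.8571
r_1(Δz) = -558.7347 / 1362.8571 = -0.410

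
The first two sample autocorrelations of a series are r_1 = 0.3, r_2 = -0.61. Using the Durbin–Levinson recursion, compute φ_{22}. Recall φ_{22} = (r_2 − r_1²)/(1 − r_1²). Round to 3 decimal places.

-0.769

φ_{22} = (r_2 − r_1²) / (1 − r_1²)
r_1² = (0.3)² = 0.09
Numerator = -0.61 − 0.0900 = -0.7000; denominator = 1 − 0.0900 = 0.9100
φ_{22} = -0.7000 / 0.9100 = -0.769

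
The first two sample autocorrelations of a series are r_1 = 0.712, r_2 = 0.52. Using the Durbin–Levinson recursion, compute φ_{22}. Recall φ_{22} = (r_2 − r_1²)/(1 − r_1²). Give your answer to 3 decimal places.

φ_{22} = (r_2 − r_1²) / (1 − r_1²)
r_1² = (0.712)² = 0.506944
Numerator = 0.52 − 0.5069 = 0.0131; denominator = 1 − 0.5069 = 0.4931
φ_{22} = 0.0131 / 0.4931 = 0.026

0.026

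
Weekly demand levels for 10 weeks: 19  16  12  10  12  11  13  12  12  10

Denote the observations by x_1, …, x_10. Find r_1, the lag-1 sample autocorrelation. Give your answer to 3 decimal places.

Mean x̄ = (19 + 16 + 12 + 10 + 12 + 11 + 13 + 12 + 12 + 10)/10 = 12.7000
Numerator Σ_{t=1}^{9}(x_t−x̄)(x_{t+1}−x̄) = 25.1100
Denominator Σ(x_t−x̄)² = 70.1000
r_1 = 25.1100 / 70.1000 = 0.358

0.358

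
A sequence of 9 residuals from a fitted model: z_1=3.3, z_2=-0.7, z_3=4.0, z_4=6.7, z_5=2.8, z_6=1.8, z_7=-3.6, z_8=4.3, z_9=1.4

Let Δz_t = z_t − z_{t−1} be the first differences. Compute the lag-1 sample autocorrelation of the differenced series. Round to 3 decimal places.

First differences Δz: -4.0, 4.7, 2.7, -3.9, -1.0, -5.4, 7.9, -2.9
Mean of differences = -0.2375
Numerator Σ(Δz_t−Δz̄)(Δz_{t+1}−Δz̄) = -71.7789
Denominator Σ(Δz_t−Δz̄)² = 161.1188
r_1(Δz) = -71.7789 / 161.1188 = -0.446

-0.446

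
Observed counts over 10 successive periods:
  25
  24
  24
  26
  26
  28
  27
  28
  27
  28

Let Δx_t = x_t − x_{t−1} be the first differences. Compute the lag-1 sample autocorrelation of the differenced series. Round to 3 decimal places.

First differences Δx: -1, 0, 2, 0, 2, -1, 1, -1, 1
Mean of differences = 0.3333
Numerator Σ(Δx_t−Δx̄)(Δx_{t+1}−Δx̄) = -6.1111
Denominator Σ(Δx_t−Δx̄)² = 12.0000
r_1(Δx) = -6.1111 / 12.0000 = -0.509

-0.509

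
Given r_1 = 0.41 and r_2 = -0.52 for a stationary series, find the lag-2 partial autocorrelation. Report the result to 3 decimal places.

φ_{22} = (r_2 − r_1²) / (1 − r_1²)
r_1² = (0.41)² = 0.1681
Numerator = -0.52 − 0.1681 = -0.6881; denominator = 1 − 0.1681 = 0.8319
φ_{22} = -0.6881 / 0.8319 = -0.827

-0.827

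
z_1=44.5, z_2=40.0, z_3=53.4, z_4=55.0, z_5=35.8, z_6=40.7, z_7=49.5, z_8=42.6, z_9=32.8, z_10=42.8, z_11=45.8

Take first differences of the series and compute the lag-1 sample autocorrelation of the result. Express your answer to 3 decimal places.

-0.197

First differences Δz: -4.5, 13.4, 1.6, -19.2, 4.9, 8.8, -6.9, -9.8, 10.0, 3.0
Mean of differences = 0.1300
Numerator Σ(Δz_t−Δz̄)(Δz_{t+1}−Δz̄) = -182.0209
Denominator Σ(Δz_t−Δz̄)² = 924.9410
r_1(Δz) = -182.0209 / 924.9410 = -0.197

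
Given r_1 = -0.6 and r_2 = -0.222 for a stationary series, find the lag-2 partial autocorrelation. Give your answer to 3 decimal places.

φ_{22} = (r_2 − r_1²) / (1 − r_1²)
r_1² = (-0.6)² = 0.36
Numerator = -0.222 − 0.3600 = -0.5820; denominator = 1 − 0.3600 = 0.6400
φ_{22} = -0.5820 / 0.6400 = -0.909

-0.909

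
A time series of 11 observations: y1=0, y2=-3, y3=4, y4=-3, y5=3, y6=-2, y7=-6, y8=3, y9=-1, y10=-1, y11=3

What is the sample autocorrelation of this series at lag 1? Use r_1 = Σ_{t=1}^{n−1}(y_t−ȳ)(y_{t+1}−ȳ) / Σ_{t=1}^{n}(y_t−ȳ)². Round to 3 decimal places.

Mean ȳ = (0 − 3 + 4 − 3 + 3 − 2 − 6 + 3 − 1 − 1 + 3)/11 = -0.2727
Numerator Σ_{t=1}^{10}(y_t−ȳ)(y_{t+1}−ȳ) = -51.7107
Denominator Σ(y_t−ȳ)² = 102.1818
r_1 = -51.7107 / 102.1818 = -0.506

-0.506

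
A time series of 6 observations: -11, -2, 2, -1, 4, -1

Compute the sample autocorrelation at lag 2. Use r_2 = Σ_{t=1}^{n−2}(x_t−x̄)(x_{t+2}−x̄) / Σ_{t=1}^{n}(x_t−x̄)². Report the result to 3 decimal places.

-0.105

Mean x̄ = (-11 − 2 + 2 − 1 + 4 − 1)/6 = -1.5000
Deviations from mean: -9.5000, -0.5000, 3.5000, 0.5000, 5.5000, 0.5000
Σ(x_t−x̄)(x_{t+2}−x̄) = (-33.2500) + (-0.2500) + (19.2500) + (0.2500) = -14.0000
Denominator Σ(x_t−x̄)² = 133.5000
r_2 = -14.0000 / 133.5000 = -0.105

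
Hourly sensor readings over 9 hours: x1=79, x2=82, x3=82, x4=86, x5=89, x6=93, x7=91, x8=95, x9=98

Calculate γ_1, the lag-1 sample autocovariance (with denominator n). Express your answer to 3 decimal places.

23.358

Mean x̄ = (79 + 82 + 82 + 86 + 89 + 93 + 91 + 95 + 98)/9 = 88.3333
Σ_{t=1}^{8}(x_t−x̄)(x_{t+1}−x̄) = 210.2222
γ_1 = 210.2222 / 9 = 23.358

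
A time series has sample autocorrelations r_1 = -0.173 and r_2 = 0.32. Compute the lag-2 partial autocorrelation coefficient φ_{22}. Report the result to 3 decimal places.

0.299

φ_{22} = (r_2 − r_1²) / (1 − r_1²)
r_1² = (-0.173)² = 0.029929
Numerator = 0.32 − 0.0299 = 0.2901; denominator = 1 − 0.0299 = 0.9701
φ_{22} = 0.2901 / 0.9701 = 0.299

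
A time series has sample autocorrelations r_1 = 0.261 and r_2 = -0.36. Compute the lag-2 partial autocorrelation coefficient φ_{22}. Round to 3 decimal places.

φ_{22} = (r_2 − r_1²) / (1 − r_1²)
r_1² = (0.261)² = 0.068121
Numerator = -0.36 − 0.0681 = -0.4281; denominator = 1 − 0.0681 = 0.9319
φ_{22} = -0.4281 / 0.9319 = -0.459

-0.459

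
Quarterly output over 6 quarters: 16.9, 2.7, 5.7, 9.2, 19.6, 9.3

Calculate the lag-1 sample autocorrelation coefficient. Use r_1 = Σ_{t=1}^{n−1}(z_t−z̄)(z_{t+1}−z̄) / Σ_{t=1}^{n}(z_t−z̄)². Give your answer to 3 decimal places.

Mean z̄ = (16.9 + 2.7 + 5.7 + 9.2 + 19.6 + 9.3)/6 = 10.5667
Σ(z_t−z̄)(z_{t+1}−z̄) = (-49.8222) + (38.2844) + (6.6511) + (-12.3456) + (-11.4422) = -28.6744
Denominator Σ(z_t−z̄)² = 210.7533
r_1 = -28.6744 / 210.7533 = -0.136

-0.136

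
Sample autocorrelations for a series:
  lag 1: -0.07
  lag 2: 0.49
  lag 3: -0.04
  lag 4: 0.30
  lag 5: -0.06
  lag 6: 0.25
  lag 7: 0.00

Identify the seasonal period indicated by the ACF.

2

The largest autocorrelation is r_2 = 0.49, with weaker echoes at lags 4 (0.30) and 6 (0.25); the remaining lags stay at or below 0.00.
The dominant spike at lag 2 indicates a seasonal period of 2.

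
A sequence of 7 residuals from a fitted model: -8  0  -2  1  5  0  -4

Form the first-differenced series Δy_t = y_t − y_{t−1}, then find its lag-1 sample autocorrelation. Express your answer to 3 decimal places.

-0.080

First differences Δy: 8, -2, 3, 4, -5, -4
Mean of differences = 0.6667
Numerator Σ(Δy_t−Δȳ)(Δy_{t+1}−Δȳ) = -10.4444
Denominator Σ(Δy_t−Δȳ)² = 131.3333
r_1(Δy) = -10.4444 / 131.3333 = -0.080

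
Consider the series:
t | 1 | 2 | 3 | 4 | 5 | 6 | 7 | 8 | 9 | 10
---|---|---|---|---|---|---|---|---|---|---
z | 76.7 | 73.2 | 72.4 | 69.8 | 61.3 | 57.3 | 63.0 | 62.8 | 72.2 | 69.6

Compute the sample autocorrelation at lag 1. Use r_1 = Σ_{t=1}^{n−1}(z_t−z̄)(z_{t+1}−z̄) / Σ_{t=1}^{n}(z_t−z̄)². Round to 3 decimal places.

0.555

Mean z̄ = (76.7 + 73.2 + 72.4 + 69.8 + 61.3 + 57.3 + 63.0 + 62.8 + 72.2 + 69.6)/10 = 67.8300
Numerator Σ_{t=1}^{9}(z_t−z̄)(z_{t+1}−z̄) = 197.9811
Denominator Σ(z_t−z̄)² = 356.6610
r_1 = 197.9811 / 356.6610 = 0.555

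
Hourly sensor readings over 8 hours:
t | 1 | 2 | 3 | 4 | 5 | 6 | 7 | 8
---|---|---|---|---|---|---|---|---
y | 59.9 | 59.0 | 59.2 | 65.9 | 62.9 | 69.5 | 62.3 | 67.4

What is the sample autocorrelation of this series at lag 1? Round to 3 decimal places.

0.070

Mean ȳ = (59.9 + 59.0 + 59.2 + 65.9 + 62.9 + 69.5 + 62.3 + 67.4)/8 = 63.2625
Deviations from mean: -3.3625, -4.2625, -4.0625, 2.6375, -0.3625, 6.2375, -0.9625, 4.1375
Σ(y_t−ȳ)(y_{t+1}−ȳ) = (14.3327) + (17.3164) + (-10.7148) + (-0.9561) + (-2.2611) + (-6.0036) + (-3.9823) = 7.7311
Denominator Σ(y_t−ȳ)² = 110.0188
r_1 = 7.7311 / 110.0188 = 0.070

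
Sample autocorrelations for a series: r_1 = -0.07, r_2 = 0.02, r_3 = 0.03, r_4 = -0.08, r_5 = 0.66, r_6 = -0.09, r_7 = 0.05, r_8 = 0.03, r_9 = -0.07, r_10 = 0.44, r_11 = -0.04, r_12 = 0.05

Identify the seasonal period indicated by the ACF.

The largest autocorrelation is r_5 = 0.66, with a weaker echo at lag 10 (0.44); the remaining lags stay at or below 0.05.
The dominant spike at lag 5 indicates a seasonal period of 5.

5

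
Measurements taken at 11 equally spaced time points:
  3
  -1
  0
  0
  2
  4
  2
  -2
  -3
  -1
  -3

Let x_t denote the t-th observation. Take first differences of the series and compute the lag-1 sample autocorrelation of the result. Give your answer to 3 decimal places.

0.033

First differences Δx: -4, 1, 0, 2, 2, -2, -4, -1, 2, -2
Mean of differences = -0.6000
Numerator Σ(Δx_t−Δx̄)(Δx_{t+1}−Δx̄) = 1.6400
Denominator Σ(Δx_t−Δx̄)² = 50.4000
r_1(Δx) = 1.6400 / 50.4000 = 0.033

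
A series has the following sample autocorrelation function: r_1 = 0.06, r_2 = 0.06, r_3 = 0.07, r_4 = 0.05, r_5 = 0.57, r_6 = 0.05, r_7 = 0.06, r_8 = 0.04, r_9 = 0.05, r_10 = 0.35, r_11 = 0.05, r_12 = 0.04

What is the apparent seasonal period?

The largest autocorrelation is r_5 = 0.57, with a weaker echo at lag 10 (0.35); the remaining lags stay at or below 0.07.
The dominant spike at lag 5 indicates a seasonal period of 5.

5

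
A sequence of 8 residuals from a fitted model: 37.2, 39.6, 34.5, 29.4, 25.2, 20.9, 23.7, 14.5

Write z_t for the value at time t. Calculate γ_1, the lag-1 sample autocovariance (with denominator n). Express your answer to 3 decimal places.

36.885

Mean z̄ = (37.2 + 39.6 + 34.5 + 29.4 + 25.2 + 20.9 + 23.7 + 14.5)/8 = 28.1250
Deviations: 9.0750, 11.4750, 6.3750, 1.2750, -2.9250, -7.2250, -4.4250, -13.6250
Σ_{t=1}^{7}(z_t−z̄)(z_{t+1}−z̄) = 295.0819
γ_1 = 295.0819 / 8 = 36.885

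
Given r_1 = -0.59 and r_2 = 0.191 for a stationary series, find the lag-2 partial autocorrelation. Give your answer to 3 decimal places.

φ_{22} = (r_2 − r_1²) / (1 − r_1²)
r_1² = (-0.59)² = 0.3481
Numerator = 0.191 − 0.3481 = -0.1571; denominator = 1 − 0.3481 = 0.6519
φ_{22} = -0.1571 / 0.6519 = -0.241

-0.241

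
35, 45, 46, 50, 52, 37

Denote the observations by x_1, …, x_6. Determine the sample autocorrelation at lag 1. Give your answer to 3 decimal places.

-0.025

Mean x̄ = (35 + 45 + 46 + 50 + 52 + 37)/6 = 44.1667
Deviations from mean: -9.1667, 0.8333, 1.8333, 5.8333, 7.8333, -7.1667
Σ(x_t−x̄)(x_{t+1}−x̄) = (-7.6389) + (1.5278) + (10.6944) + (45.6944) + (-56.1389) = -5.8611
Denominator Σ(x_t−x̄)² = 234.8333
r_1 = -5.8611 / 234.8333 = -0.025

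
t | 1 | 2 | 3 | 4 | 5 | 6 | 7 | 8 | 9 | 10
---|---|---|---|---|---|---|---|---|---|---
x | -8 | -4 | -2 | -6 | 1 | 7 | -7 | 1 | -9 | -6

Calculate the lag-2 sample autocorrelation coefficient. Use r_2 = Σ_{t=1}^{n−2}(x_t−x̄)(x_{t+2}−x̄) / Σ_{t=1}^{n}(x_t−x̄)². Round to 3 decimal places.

0.050

Mean x̄ = (-8 − 4 − 2 − 6 + 1 + 7 − 7 + 1 − 9 − 6)/10 = -3.3000
Numerator Σ_{t=1}^{8}(x_t−x̄)(x_{t+2}−x̄) = 11.4200
Denominator Σ(x_t−x̄)² = 228.1000
r_2 = 11.4200 / 228.1000 = 0.050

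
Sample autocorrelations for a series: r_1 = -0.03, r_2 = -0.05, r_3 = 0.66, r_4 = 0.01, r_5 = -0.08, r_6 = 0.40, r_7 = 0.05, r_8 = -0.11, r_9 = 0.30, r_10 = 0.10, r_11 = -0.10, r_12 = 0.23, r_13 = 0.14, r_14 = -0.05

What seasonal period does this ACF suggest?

The largest autocorrelation is r_3 = 0.66, with weaker echoes at lags 6 (0.40), 9 (0.30) and 12 (0.23); the remaining lags stay at or below 0.14.
The dominant spike at lag 3 indicates a seasonal period of 3.

3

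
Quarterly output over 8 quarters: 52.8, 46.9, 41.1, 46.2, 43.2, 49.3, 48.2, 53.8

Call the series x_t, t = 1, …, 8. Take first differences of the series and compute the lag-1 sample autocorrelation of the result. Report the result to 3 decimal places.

-0.243

First differences Δx: -5.9, -5.8, 5.1, -3.0, 6.1, -1.1, 5.6
Mean of differences = 0.1429
Numerator Σ(Δx_t−Δx̄)(Δx_{t+1}−Δx̄) = -42.0361
Denominator Σ(Δx_t−Δx̄)² = 173.0971
r_1(Δx) = -42.0361 / 173.0971 = -0.243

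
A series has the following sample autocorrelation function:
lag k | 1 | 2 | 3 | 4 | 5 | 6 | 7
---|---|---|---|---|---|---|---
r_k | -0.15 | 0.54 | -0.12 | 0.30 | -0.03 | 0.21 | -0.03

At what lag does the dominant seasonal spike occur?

The largest autocorrelation is r_2 = 0.54, with weaker echoes at lags 4 (0.30) and 6 (0.21); the remaining lags stay at or below -0.03.
The dominant spike at lag 2 indicates a seasonal period of 2.

2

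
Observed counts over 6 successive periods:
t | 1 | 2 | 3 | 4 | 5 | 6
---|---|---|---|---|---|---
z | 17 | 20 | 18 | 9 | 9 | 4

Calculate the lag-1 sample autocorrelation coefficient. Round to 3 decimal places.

0.472

Mean z̄ = (17 + 20 + 18 + 9 + 9 + 4)/6 = 12.8333
Numerator Σ_{t=1}^{5}(z_t−z̄)(z_{t+1}−z̄) = 95.6389
Denominator Σ(z_t−z̄)² = 202.8333
r_1 = 95.6389 / 202.8333 = 0.472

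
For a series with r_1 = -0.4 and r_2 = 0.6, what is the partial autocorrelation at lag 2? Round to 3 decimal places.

φ_{22} = (r_2 − r_1²) / (1 − r_1²)
r_1² = (-0.4)² = 0.16
Numerator = 0.6 − 0.1600 = 0.4400; denominator = 1 − 0.1600 = 0.8400
φ_{22} = 0.4400 / 0.8400 = 0.524

0.524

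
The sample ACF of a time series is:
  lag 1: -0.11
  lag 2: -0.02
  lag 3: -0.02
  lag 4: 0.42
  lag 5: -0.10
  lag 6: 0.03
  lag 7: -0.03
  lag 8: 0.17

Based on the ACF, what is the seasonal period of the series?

4

The largest autocorrelation is r_4 = 0.42, with a weaker echo at lag 8 (0.17); the remaining lags stay at or below 0.03.
The dominant spike at lag 4 indicates a seasonal period of 4.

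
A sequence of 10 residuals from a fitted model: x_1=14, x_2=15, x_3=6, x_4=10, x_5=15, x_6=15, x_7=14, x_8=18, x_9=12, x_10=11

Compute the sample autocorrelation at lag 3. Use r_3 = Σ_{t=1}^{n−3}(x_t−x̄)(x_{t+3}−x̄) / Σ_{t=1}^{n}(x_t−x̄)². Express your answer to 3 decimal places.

-0.098

Mean x̄ = (14 + 15 + 6 + 10 + 15 + 15 + 14 + 18 + 12 + 11)/10 = 13.0000
Numerator Σ_{t=1}^{7}(x_t−x̄)(x_{t+3}−x̄) = -10.0000
Denominator Σ(x_t−x̄)² = 102.0000
r_3 = -10.0000 / 102.0000 = -0.098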